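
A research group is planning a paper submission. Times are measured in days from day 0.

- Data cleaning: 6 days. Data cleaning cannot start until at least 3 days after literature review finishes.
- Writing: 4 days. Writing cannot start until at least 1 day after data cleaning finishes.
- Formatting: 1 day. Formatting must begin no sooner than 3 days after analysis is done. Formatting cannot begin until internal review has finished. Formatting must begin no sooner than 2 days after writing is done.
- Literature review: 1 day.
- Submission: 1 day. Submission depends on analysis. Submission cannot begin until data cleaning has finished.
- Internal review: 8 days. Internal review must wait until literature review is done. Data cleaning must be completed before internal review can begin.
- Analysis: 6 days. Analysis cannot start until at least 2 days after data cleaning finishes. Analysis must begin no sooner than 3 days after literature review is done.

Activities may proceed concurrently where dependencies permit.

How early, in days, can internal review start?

Literature review has no prerequisites, so it starts at day 0 and finishes at day 1.
After literature review (finishes day 1, plus 3-day gap → day 4), data cleaning can start at day 4 and finishes at day 10.
Internal review waits on literature review (finishes day 1); data cleaning (finishes day 10). The latest of these is day 10, which is the earliest internal review can start.

10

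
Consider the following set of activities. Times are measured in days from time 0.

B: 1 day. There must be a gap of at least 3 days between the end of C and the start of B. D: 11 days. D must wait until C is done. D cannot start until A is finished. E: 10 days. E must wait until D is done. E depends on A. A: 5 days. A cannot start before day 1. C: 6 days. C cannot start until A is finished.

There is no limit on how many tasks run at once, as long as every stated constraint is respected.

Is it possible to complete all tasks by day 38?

After its own release at day 1, A can start at day 1 and finishes at day 6.
After A (finishes day 6), C can start at day 6 and finishes at day 12.
For D: C (finishes day 12); A (finishes day 6). Taking the maximum gives a start of day 12, and it finishes at 12 + 11 = day 23.
For E: D (finishes day 23); A (finishes day 6). Taking the maximum gives a start of day 23, and it finishes at 23 + 10 = day 33.
B cannot begin until C (finishes day 12, plus 3-day gap → day 15). It runs from day 15 to 15 + 1 = day 16.
Every task is finished by day 33, which is no later than the deadline of 38, so the schedule is feasible.

Yes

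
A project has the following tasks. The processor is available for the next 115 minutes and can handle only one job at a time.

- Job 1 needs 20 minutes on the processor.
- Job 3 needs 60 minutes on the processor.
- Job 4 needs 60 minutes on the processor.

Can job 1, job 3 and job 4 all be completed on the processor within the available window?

No

Running back to back, the jobs need 20 + 60 + 60 = 140 minutes on the processor.
Since 140 > 115, they cannot all fit.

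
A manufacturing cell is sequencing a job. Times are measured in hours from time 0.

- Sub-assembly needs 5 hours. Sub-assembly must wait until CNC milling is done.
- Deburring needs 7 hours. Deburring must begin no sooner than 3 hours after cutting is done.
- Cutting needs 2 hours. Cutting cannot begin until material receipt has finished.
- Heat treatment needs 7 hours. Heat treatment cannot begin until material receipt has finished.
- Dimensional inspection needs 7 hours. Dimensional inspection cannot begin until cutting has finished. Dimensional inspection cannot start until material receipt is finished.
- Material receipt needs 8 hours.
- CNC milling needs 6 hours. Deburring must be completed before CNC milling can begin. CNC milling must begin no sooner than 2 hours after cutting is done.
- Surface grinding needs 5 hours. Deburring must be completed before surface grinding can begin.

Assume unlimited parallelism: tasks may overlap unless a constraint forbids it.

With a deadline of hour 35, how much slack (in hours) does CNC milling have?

Nothing blocks material receipt, so it runs from hour 0 to hour 8.
Cutting waits on material receipt (finishes hour 8), so it starts at hour 8 and finishes at 8 + 2 = hour 10.
Deburring cannot begin until cutting (finishes hour 10, plus 3-hour gap → hour 13). It runs from hour 13 to 13 + 7 = hour 20.
CNC milling has to wait for deburring (finishes hour 20); cutting (finishes hour 10, plus 2-hour gap → hour 12). The latest of these is hour 20, so CNC milling runs hour 20 to 20 + 6 = hour 26.

Working backward from the deadline:
Nothing follows sub-assembly; the deadline of hour 35 is its only limit. It must start by 35 − 5 = hour 30.
CNC milling must finish before sub-assembly (must start by hour 30). With a 6-hour duration, CNC milling must start by 30 − 6 = hour 24.
So CNC milling can start as early as hour 20 and as late as hour 24, giving 24 − 20 = 4 hours of slack.

4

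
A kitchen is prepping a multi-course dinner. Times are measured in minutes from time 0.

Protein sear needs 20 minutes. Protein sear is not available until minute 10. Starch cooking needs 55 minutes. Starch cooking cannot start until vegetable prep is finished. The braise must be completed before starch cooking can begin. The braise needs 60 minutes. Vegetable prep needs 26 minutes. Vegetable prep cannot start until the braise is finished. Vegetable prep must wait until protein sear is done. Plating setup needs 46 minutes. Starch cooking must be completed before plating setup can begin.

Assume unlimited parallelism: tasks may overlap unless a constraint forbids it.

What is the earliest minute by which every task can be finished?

187

After its own release at minute 10, protein sear can start at minute 10 and finishes at minute 30.
The braise can start immediately at minute 0; it finishes at minute 60.
For vegetable prep: the braise (finishes minute 60); protein sear (finishes minute 30). Taking the maximum gives a start of minute 60, and it finishes at 60 + 26 = minute 86.
Starch cooking has to wait for vegetable prep (finishes minute 86); the braise (finishes minute 60). The latest of these is minute 86, so starch cooking runs minute 86 to 86 + 55 = minute 141.
After starch cooking (finishes minute 141), plating setup can start at minute 141 and finishes at minute 187.
All tasks are finished once the last one completes. Finish times: The braise at 60, Protein sear at 30, Vegetable prep at 86, Starch cooking at 141, Plating setup at 187. The latest is minute 187.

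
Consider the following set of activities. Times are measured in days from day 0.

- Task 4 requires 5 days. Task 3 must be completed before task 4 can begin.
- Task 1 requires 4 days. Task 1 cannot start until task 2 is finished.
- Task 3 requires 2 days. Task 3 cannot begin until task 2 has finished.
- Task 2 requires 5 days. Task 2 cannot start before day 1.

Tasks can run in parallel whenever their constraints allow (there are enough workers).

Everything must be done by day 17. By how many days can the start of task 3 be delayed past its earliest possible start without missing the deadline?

4

Task 2 cannot begin until its own release at day 1. It runs from day 1 to 1 + 5 = day 6.
Task 3 waits on task 2 (finishes day 6), so it starts at day 6 and finishes at 6 + 2 = day 8.

Working backward from the deadline:
To finish by day 17, task 4 (duration 5) must start no later than day 12.
Since task 4 (must start by day 12) depends on it, task 3 must finish by day 12. Backing off its 2-day duration gives a latest start of day 10.
So task 3 can start as early as day 6 and as late as day 10, giving 10 − 6 = 4 days of slack.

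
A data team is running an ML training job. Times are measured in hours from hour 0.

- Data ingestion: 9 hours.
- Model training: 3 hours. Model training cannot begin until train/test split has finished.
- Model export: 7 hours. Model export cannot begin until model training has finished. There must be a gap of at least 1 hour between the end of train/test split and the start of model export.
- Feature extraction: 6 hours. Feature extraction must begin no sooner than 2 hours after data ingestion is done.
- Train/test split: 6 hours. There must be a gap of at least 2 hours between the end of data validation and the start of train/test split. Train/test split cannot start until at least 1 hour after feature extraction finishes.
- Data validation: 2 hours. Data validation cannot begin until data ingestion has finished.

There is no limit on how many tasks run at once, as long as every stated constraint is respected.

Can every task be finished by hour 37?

Nothing blocks data ingestion, so it runs from hour 0 to hour 9.
Feature extraction waits on data ingestion (finishes hour 9, plus 2-hour gap → hour 11), so it starts at hour 11 and finishes at 11 + 6 = hour 17.
Data validation waits on data ingestion (finishes hour 9), so it starts at hour 9 and finishes at 9 + 2 = hour 11.
Train/test split has to wait for data validation (finishes hour 11, plus 2-hour gap → hour 13); feature extraction (finishes hour 17, plus 1-hour gap → hour 18). The latest of these is hour 18, so train/test split runs hour 18 to 18 + 6 = hour 24.
Model training waits on train/test split (finishes hour 24), so it starts at hour 24 and finishes at 24 + 3 = hour 27.
Model export needs all of model training (finishes hour 27); train/test split (finishes hour 24, plus 1-hour gap → hour 25). That puts its earliest start at hour 27; it finishes at 27 + 7 = hour 34.
Every task is finished by hour 34, which is no later than the deadline of 37, so the schedule is feasible.

Yes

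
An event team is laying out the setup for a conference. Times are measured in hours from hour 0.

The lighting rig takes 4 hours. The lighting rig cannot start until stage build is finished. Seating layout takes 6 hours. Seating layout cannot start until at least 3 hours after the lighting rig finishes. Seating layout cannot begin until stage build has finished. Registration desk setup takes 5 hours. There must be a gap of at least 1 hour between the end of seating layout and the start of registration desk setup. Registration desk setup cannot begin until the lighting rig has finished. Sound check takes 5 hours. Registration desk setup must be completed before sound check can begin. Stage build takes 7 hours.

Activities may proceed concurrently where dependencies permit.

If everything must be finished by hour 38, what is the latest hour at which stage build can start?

7

Sound check has no dependents, so it just needs to finish by hour 38. Starting by 38 − 5 = hour 33 achieves that.
Registration desk setup has to be done before sound check (must start by hour 33). That means finishing by hour 33, i.e. starting by 33 − 5 = hour 28.
Since registration desk setup (must start by hour 28, minus 1-hour gap → hour 27) depends on it, seating layout must finish by hour 27. Backing off its 6-hour duration gives a latest start of hour 21.
The lighting rig feeds seating layout (must start by hour 21, minus 3-hour gap → hour 18); registration desk setup (must start by hour 28). Taking the minimum, the lighting rig must finish by hour 18 and start by 18 − 4 = hour 14.
Stage build must finish in time for the lighting rig (must start by hour 14); seating layout (must start by hour 21). The tightest is hour 14, so stage build must start by 14 − 7 = hour 7.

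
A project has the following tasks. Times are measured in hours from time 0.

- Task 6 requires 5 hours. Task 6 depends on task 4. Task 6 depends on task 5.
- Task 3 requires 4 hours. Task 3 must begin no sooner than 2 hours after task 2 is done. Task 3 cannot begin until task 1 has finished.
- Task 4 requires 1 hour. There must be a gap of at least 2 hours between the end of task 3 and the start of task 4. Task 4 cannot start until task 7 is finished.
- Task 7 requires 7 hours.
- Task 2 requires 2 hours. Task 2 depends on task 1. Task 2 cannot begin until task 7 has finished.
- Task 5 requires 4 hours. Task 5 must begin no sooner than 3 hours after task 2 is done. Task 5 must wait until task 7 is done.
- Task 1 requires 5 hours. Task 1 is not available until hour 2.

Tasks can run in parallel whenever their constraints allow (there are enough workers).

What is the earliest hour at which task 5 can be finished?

16

Nothing blocks task 7, so it runs from hour 0 to hour 7.
Task 1 waits on its own release at hour 2, so it starts at hour 2 and finishes at 2 + 5 = hour 7.
Task 2 has to wait for task 1 (finishes hour 7); task 7 (finishes hour 7). The latest of these is hour 7, so task 2 runs hour 7 to 7 + 2 = hour 9.
Task 5 cannot start until task 2 (finishes hour 9, plus 3-hour gap → hour 12); task 7 (finishes hour 7). The controlling bound is hour 12, so task 5 finishes at 12 + 4 = hour 16.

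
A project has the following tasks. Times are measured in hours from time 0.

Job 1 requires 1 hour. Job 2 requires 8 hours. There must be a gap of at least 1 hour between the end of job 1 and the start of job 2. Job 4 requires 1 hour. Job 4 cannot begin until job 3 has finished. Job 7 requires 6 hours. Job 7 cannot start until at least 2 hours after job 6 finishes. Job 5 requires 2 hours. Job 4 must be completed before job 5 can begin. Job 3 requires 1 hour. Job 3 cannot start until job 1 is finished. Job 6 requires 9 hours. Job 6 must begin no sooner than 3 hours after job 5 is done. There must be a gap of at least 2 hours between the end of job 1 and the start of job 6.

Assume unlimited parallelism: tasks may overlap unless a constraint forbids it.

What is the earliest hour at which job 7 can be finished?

25

Job 1 can start immediately at hour 0; it finishes at hour 1.
After job 1 (finishes hour 1), job 3 can start at hour 1 and finishes at hour 2.
Job 4 waits on job 3 (finishes hour 2), so it starts at hour 2 and finishes at 2 + 1 = hour 3.
Job 5 cannot begin until job 4 (finishes hour 3). It runs from hour 3 to 3 + 2 = hour 5.
Job 6 has to wait for job 5 (finishes hour 5, plus 3-hour gap → hour 8); job 1 (finishes hour 1, plus 2-hour gap → hour 3). The latest of these is hour 8, so job 6 runs hour 8 to 8 + 9 = hour 17.
Job 7 cannot begin until job 6 (finishes hour 17, plus 2-hour gap → hour 19). It runs from hour 19 to 19 + 6 = hour 25.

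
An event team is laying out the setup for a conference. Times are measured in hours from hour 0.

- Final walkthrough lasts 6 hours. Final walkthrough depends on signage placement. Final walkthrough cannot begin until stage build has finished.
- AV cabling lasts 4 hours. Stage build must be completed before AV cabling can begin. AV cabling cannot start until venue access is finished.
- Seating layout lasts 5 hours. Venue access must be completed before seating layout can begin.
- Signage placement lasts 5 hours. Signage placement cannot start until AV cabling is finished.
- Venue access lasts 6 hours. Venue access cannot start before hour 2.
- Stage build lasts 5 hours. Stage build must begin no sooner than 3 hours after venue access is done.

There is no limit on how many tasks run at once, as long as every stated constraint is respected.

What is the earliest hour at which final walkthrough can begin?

Venue access waits on its own release at hour 2, so it starts at hour 2 and finishes at 2 + 6 = hour 8.
Stage build cannot begin until venue access (finishes hour 8, plus 3-hour gap → hour 11). It runs from hour 11 to 11 + 5 = hour 16.
AV cabling has to wait for stage build (finishes hour 16); venue access (finishes hour 8). The latest of these is hour 16, so AV cabling runs hour 16 to 16 + 4 = hour 20.
After AV cabling (finishes hour 20), signage placement can start at hour 20 and finishes at hour 25.
Final walkthrough waits on signage placement (finishes hour 25); stage build (finishes hour 16). The latest of these is hour 25, which is the earliest final walkthrough can start.

25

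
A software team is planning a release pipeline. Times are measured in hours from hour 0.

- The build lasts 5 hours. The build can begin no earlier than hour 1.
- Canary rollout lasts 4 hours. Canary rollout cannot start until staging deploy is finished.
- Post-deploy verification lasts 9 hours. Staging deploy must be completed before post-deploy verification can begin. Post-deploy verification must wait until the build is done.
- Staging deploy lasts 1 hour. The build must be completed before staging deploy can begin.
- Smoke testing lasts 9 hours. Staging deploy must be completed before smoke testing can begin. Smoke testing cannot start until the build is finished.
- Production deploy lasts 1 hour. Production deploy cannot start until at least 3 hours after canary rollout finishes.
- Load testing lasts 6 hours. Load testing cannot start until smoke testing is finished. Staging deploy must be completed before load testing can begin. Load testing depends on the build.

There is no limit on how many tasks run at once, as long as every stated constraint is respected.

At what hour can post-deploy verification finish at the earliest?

16

The build cannot begin until its own release at hour 1. It runs from hour 1 to 1 + 5 = hour 6.
Staging deploy waits on the build (finishes hour 6), so it starts at hour 6 and finishes at 6 + 1 = hour 7.
Post-deploy verification needs all of staging deploy (finishes hour 7); the build (finishes hour 6). That puts its earliest start at hour 7; it finishes at 7 + 9 = hour 16.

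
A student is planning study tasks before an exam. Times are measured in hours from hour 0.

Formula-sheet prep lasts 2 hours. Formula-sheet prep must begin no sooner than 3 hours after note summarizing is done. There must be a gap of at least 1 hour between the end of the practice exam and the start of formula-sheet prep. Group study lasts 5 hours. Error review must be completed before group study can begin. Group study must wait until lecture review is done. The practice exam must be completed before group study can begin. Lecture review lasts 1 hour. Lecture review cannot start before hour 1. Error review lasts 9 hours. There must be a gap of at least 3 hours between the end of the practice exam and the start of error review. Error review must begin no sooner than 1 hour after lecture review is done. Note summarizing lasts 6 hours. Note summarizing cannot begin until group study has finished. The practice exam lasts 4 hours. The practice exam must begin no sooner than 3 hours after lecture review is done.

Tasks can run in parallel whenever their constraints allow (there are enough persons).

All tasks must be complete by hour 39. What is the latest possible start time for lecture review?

3

Nothing follows formula-sheet prep; the deadline of hour 39 is its only limit. It must start by 39 − 2 = hour 37.
Note summarizing must finish before formula-sheet prep (must start by hour 37, minus 3-hour gap → hour 34). With a 6-hour duration, note summarizing must start by 34 − 6 = hour 28.
Group study must finish before note summarizing (must start by hour 28). With a 5-hour duration, group study must start by 28 − 5 = hour 23.
Error review has to be done before group study (must start by hour 23). That means finishing by hour 23, i.e. starting by 23 − 9 = hour 14.
The practice exam has several dependents: error review (must start by hour 14, minus 3-hour gap → hour 11); group study (must start by hour 23); formula-sheet prep (must start by hour 37, minus 1-hour gap → hour 36). The earliest of those limits is hour 11, so the practice exam must start by 11 − 4 = hour 7.
For lecture review: the practice exam (must start by hour 7, minus 3-hour gap → hour 4); error review (must start by hour 14, minus 1-hour gap → hour 13); group study (must start by hour 23). The most restrictive is hour 4; with a 1-hour duration, lecture review must start by hour 3.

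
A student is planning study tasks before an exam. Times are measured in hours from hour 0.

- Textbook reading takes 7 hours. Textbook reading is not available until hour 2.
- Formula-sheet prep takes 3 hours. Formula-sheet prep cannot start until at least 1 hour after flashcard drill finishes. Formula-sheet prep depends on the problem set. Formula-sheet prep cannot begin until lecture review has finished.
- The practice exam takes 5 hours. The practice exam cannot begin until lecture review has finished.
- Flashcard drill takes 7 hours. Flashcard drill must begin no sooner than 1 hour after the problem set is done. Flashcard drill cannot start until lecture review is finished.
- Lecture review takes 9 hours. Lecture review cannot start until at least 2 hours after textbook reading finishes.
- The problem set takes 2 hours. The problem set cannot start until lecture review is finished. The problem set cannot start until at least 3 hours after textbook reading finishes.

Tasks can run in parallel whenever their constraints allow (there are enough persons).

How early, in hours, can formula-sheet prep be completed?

After its own release at hour 2, textbook reading can start at hour 2 and finishes at hour 9.
Lecture review waits on textbook reading (finishes hour 9, plus 2-hour gap → hour 11), so it starts at hour 11 and finishes at 11 + 9 = hour 20.
The problem set has to wait for lecture review (finishes hour 20); textbook reading (finishes hour 9, plus 3-hour gap → hour 12). The latest of these is hour 20, so the problem set runs hour 20 to 20 + 2 = hour 22.
For flashcard drill: the problem set (finishes hour 22, plus 1-hour gap → hour 23); lecture review (finishes hour 20). Taking the maximum gives a start of hour 23, and it finishes at 23 + 7 = hour 30.
Formula-sheet prep has to wait for flashcard drill (finishes hour 30, plus 1-hour gap → hour 31); the problem set (finishes hour 22); lecture review (finishes hour 20). The latest of these is hour 31, so formula-sheet prep runs hour 31 to 31 + 3 = hour 34.

34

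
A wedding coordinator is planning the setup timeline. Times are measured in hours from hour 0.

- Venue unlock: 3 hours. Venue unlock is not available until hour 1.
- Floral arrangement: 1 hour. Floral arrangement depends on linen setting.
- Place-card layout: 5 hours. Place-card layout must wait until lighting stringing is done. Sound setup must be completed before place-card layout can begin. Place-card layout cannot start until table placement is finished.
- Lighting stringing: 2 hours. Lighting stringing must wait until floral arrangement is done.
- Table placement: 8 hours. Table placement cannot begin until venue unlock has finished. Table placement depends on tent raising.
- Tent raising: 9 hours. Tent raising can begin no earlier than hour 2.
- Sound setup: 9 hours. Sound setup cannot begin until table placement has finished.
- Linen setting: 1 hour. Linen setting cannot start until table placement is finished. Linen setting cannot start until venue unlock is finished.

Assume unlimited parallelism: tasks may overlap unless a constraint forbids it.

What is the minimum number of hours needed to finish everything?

After its own release at hour 2, tent raising can start at hour 2 and finishes at hour 11.
Venue unlock waits on its own release at hour 1, so it starts at hour 1 and finishes at 1 + 3 = hour 4.
For table placement: venue unlock (finishes hour 4); tent raising (finishes hour 11). Taking the maximum gives a start of hour 11, and it finishes at 11 + 8 = hour 19.
Sound setup waits on table placement (finishes hour 19), so it starts at hour 19 and finishes at 19 + 9 = hour 28.
Linen setting has to wait for table placement (finishes hour 19); venue unlock (finishes hour 4). The latest of these is hour 19, so linen setting runs hour 19 to 19 + 1 = hour 20.
Floral arrangement waits on linen setting (finishes hour 20), so it starts at hour 20 and finishes at 20 + 1 = hour 21.
Lighting stringing waits on floral arrangement (finishes hour 21), so it starts at hour 21 and finishes at 21 + 2 = hour 23.
Place-card layout cannot start until lighting stringing (finishes hour 23); sound setup (finishes hour 28); table placement (finishes hour 19). The controlling bound is hour 28, so place-card layout finishes at 28 + 5 = hour 33.
All tasks are finished once the last one completes. Finish times: Venue unlock at 4, Tent raising at 11, Table placement at 19, Linen setting at 20, Floral arrangement at 21, Lighting stringing at 23, Sound setup at 28, Place-card layout at 33. The latest is hour 33.

33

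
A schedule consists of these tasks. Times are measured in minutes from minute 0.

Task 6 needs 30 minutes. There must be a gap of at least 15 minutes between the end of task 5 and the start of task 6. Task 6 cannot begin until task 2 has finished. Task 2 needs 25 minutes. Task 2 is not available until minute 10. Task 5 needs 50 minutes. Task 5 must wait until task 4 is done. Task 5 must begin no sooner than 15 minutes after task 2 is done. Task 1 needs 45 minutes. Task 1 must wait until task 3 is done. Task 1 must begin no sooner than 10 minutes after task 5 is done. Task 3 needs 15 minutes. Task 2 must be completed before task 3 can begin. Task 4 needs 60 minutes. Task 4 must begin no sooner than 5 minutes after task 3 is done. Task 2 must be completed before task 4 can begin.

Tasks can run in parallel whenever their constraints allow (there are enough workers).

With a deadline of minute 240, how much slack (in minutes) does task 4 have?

After its own release at minute 10, task 2 can start at minute 10 and finishes at minute 35.
Task 3 cannot begin until task 2 (finishes minute 35). It runs from minute 35 to 35 + 15 = minute 50.
Task 4 has to wait for task 3 (finishes minute 50, plus 5-minute gap → minute 55); task 2 (finishes minute 35). The latest of these is minute 55, so task 4 runs minute 55 to 55 + 60 = minute 115.

Working backward from the deadline:
Task 1 must finish by minute 240; it takes 45 minutes, so it must start by 240 − 45 = minute 195.
Task 6 has no dependents, so it just needs to finish by minute 240. Starting by 240 − 30 = minute 210 achieves that.
Task 5 must finish in time for task 1 (must start by minute 195, minus 10-minute gap → minute 185); task 6 (must start by minute 210, minus 15-minute gap → minute 195). The tightest is minute 185, so task 5 must start by 185 − 50 = minute 135.
Since task 5 (must start by minute 135) depends on it, task 4 must finish by minute 135. Backing off its 60-minute duration gives a latest start of minute 75.
So task 4 can start as early as minute 55 and as late as minute 75, giving 75 − 55 = 20 minutes of slack.

20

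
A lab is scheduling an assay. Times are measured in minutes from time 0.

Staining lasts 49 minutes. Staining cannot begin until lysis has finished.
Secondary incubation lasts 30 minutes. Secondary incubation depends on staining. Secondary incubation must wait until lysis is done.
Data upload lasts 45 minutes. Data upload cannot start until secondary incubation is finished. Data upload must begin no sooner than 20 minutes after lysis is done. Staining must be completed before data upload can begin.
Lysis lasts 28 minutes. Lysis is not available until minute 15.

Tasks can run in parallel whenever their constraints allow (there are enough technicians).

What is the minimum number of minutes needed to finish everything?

167

Lysis waits on its own release at minute 15, so it starts at minute 15 and finishes at 15 + 28 = minute 43.
Staining waits on lysis (finishes minute 43), so it starts at minute 43 and finishes at 43 + 49 = minute 92.
For secondary incubation: staining (finishes minute 92); lysis (finishes minute 43). Taking the maximum gives a start of minute 92, and it finishes at 92 + 30 = minute 122.
Data upload needs all of secondary incubation (finishes minute 122); lysis (finishes minute 43, plus 20-minute gap → minute 63); staining (finishes minute 92). That puts its earliest start at minute 122; it finishes at 122 + 45 = minute 167.
All tasks are finished once the last one completes. Finish times: Lysis at 43, Staining at 92, Secondary incubation at 122, Data upload at 167. The latest is minute 167.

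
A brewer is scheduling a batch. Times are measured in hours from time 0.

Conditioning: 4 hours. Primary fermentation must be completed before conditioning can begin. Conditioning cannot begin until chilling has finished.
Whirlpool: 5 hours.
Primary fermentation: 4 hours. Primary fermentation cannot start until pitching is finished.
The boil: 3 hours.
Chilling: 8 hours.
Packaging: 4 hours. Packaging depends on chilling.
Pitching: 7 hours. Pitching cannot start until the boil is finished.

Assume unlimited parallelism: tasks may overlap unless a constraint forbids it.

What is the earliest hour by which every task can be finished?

18

Chilling can start immediately at hour 0; it finishes at hour 8.
Packaging cannot begin until chilling (finishes hour 8). It runs from hour 8 to 8 + 4 = hour 12.
Whirlpool has no prerequisites, so it starts at hour 0 and finishes at hour 5.
The boil can start immediately at hour 0; it finishes at hour 3.
After the boil (finishes hour 3), pitching can start at hour 3 and finishes at hour 10.
Primary fermentation waits on pitching (finishes hour 10), so it starts at hour 10 and finishes at 10 + 4 = hour 14.
Conditioning has to wait for primary fermentation (finishes hour 14); chilling (finishes hour 8). The latest of these is hour 14, so conditioning runs hour 14 to 14 + 4 = hour 18.
All tasks are finished once the last one completes. Finish times: The boil at 3, Whirlpool at 5, Chilling at 8, Pitching at 10, Primary fermentation at 14, Conditioning at 18, Packaging at 12. The latest is hour 18.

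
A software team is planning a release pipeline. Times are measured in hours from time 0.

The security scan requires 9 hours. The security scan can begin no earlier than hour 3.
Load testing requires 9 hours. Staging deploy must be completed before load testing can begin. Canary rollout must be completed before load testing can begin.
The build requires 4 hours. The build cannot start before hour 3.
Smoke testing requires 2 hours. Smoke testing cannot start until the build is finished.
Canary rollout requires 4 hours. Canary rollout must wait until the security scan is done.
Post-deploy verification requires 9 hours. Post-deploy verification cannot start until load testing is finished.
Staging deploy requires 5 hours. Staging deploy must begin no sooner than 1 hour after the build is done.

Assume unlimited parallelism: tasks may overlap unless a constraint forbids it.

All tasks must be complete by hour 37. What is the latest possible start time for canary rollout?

Nothing follows post-deploy verification; the deadline of hour 37 is its only limit. It must start by 37 − 9 = hour 28.
Load testing must finish before post-deploy verification (must start by hour 28). With a 9-hour duration, load testing must start by 28 − 9 = hour 19.
Canary rollout has to be done before load testing (must start by hour 19). That means finishing by hour 19, i.e. starting by 19 − 4 = hour 15.

15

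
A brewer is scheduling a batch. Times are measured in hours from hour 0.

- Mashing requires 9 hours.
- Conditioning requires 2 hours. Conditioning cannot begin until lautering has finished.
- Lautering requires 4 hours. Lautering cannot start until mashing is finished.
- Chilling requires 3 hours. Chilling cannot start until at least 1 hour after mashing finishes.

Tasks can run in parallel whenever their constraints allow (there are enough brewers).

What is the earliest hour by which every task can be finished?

15

Mashing can start immediately at hour 0; it finishes at hour 9.
Chilling cannot begin until mashing (finishes hour 9, plus 1-hour gap → hour 10). It runs from hour 10 to 10 + 3 = hour 13.
Lautering cannot begin until mashing (finishes hour 9). It runs from hour 9 to 9 + 4 = hour 13.
After lautering (finishes hour 13), conditioning can start at hour 13 and finishes at hour 15.
All tasks are finished once the last one completes. Finish times: Mashing at 9, Lautering at 13, Chilling at 13, Conditioning at 15. The latest is hour 15.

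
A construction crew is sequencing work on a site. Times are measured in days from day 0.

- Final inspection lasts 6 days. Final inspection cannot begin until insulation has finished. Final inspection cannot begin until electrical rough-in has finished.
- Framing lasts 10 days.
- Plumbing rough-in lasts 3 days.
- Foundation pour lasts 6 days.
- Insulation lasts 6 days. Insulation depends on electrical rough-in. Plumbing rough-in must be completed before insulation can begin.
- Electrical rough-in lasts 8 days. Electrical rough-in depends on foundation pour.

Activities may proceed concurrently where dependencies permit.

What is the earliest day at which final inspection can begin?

Nothing blocks plumbing rough-in, so it runs from day 0 to day 3.
Foundation pour can start immediately at day 0; it finishes at day 6.
After foundation pour (finishes day 6), electrical rough-in can start at day 6 and finishes at day 14.
Insulation cannot start until electrical rough-in (finishes day 14); plumbing rough-in (finishes day 3). The controlling bound is day 14, so insulation finishes at 14 + 6 = day 20.
Final inspection waits on insulation (finishes day 20); electrical rough-in (finishes day 14). The latest of these is day 20, which is the earliest final inspection can start.

20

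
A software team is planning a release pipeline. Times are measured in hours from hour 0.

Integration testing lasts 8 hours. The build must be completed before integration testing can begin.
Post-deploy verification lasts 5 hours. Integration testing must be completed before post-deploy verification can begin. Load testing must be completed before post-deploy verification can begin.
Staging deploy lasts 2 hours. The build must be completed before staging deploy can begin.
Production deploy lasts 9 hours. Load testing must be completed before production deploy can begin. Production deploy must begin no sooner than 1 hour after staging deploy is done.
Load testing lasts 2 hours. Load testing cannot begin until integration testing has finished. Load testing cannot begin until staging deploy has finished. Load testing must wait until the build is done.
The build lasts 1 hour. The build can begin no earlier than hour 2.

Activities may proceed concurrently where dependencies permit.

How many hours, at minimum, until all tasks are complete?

The build waits on its own release at hour 2, so it starts at hour 2 and finishes at 2 + 1 = hour 3.
After the build (finishes hour 3), staging deploy can start at hour 3 and finishes at hour 5.
After the build (finishes hour 3), integration testing can start at hour 3 and finishes at hour 11.
For load testing: integration testing (finishes hour 11); staging deploy (finishes hour 5); the build (finishes hour 3). Taking the maximum gives a start of hour 11, and it finishes at 11 + 2 = hour 13.
Post-deploy verification cannot start until integration testing (finishes hour 11); load testing (finishes hour 13). The controlling bound is hour 13, so post-deploy verification finishes at 13 + 5 = hour 18.
Production deploy has to wait for load testing (finishes hour 13); staging deploy (finishes hour 5, plus 1-hour gap → hour 6). The latest of these is hour 13, so production deploy runs hour 13 to 13 + 9 = hour 22.
All tasks are finished once the last one completes. Finish times: The build at 3, Integration testing at 11, Staging deploy at 5, Load testing at 13, Production deploy at 22, Post-deploy verification at 18. The latest is hour 22.

22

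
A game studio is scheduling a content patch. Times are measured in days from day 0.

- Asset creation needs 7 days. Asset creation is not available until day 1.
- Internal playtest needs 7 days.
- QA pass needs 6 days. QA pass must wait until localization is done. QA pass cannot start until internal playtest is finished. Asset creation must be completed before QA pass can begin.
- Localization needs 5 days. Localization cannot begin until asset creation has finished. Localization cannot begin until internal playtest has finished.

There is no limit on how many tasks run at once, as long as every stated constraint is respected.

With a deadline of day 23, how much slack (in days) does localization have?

4

Internal playtest has no prerequisites, so it starts at day 0 and finishes at day 7.
After its own release at day 1, asset creation can start at day 1 and finishes at day 8.
Localization has to wait for asset creation (finishes day 8); internal playtest (finishes day 7). The latest of these is day 8, so localization runs day 8 to 8 + 5 = day 13.

Working backward from the deadline:
Nothing follows QA pass; the deadline of day 23 is its only limit. It must start by 23 − 6 = day 17.
Since QA pass (must start by day 17) depends on it, localization must finish by day 17. Backing off its 5-day duration gives a latest start of day 12.
So localization can start as early as day 8 and as late as day 12, giving 12 − 8 = 4 days of slack.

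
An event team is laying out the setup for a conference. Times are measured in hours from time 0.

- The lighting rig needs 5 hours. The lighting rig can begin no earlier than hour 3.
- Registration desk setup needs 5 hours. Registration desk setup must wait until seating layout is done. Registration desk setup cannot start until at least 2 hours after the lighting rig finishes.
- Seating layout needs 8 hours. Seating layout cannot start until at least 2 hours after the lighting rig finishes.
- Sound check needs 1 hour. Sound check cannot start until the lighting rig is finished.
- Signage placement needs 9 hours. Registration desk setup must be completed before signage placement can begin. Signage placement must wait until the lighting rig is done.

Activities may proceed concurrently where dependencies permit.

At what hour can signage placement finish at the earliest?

32

After its own release at hour 3, the lighting rig can start at hour 3 and finishes at hour 8.
Seating layout cannot begin until the lighting rig (finishes hour 8, plus 2-hour gap → hour 10). It runs from hour 10 to 10 + 8 = hour 18.
Registration desk setup needs all of seating layout (finishes hour 18); the lighting rig (finishes hour 8, plus 2-hour gap → hour 10). That puts its earliest start at hour 18; it finishes at 18 + 5 = hour 23.
Signage placement needs all of registration desk setup (finishes hour 23); the lighting rig (finishes hour 8). That puts its earliest start at hour 23; it finishes at 23 + 9 = hour 32.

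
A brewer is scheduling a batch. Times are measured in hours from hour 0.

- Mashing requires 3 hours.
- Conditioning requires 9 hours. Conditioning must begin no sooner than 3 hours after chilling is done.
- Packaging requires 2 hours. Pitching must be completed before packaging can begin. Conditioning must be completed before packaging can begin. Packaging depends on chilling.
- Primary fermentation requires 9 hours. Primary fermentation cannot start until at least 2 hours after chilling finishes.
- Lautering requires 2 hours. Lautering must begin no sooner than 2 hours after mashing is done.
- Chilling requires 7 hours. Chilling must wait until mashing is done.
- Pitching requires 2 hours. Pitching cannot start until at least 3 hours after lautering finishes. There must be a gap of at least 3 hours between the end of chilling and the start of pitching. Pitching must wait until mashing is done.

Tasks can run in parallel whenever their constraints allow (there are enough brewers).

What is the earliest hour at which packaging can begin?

22

Nothing blocks mashing, so it runs from hour 0 to hour 3.
After mashing (finishes hour 3), chilling can start at hour 3 and finishes at hour 10.
Conditioning cannot begin until chilling (finishes hour 10, plus 3-hour gap → hour 13). It runs from hour 13 to 13 + 9 = hour 22.
Lautering cannot begin until mashing (finishes hour 3, plus 2-hour gap → hour 5). It runs from hour 5 to 5 + 2 = hour 7.
Pitching has to wait for lautering (finishes hour 7, plus 3-hour gap → hour 10); chilling (finishes hour 10, plus 3-hour gap → hour 13); mashing (finishes hour 3). The latest of these is hour 13, so pitching runs hour 13 to 13 + 2 = hour 15.
Packaging waits on pitching (finishes hour 15); conditioning (finishes hour 22); chilling (finishes hour 10). The latest of these is hour 22, which is the earliest packaging can start.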